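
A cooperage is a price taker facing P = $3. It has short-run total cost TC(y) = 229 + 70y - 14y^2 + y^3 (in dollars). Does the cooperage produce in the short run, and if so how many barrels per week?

Shut down

Strip out fixed cost: VC = 70y - 14y^2 + y^3. Then AVC = 70 - 14y + y^2 and MC = 70 - 28y + 3y^2.
AVC is minimized where dAVC/dy = -14 + 2y = 0, at y = 7; min AVC = 70 - 14·7 + 7^2 = $21.
Since P = $3 < min AVC = $21, price fails to cover variable cost at any output.
The firm minimizes its loss by shutting down and losing only its fixed cost of $229.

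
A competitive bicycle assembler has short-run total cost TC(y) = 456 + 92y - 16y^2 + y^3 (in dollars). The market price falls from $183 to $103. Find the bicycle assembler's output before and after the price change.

Output falls from 13 to 11

AVC = 92 - 16y + y^2, minimized at y = 8 where min AVC = $28. MC = 92 - 32y + 3y^2.
At P = $183 ≥ min AVC, set P = MC on the rising branch: y = 13.
At P = $103 ≥ min AVC, set P = MC: y = 11. The firm stays open but cuts output.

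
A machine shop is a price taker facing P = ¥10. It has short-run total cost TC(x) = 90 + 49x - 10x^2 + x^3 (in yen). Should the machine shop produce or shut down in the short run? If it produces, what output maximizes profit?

Variable cost is VC = 49x - 10x^2 + x^3, so AVC = VC/x = 49 - 10x + x^2 and MC = dTC/dx = 49 - 20x + 3x^2.
AVC is minimized where dAVC/dx = -10 + 2x = 0, at x = 5; min AVC = 49 - 10·5 + 5^2 = ¥24.
P = ¥10 lies below min AVC = ¥24; no output level covers variable cost.
The firm minimizes its loss by shutting down and losing only its fixed cost of ¥90.

Shut down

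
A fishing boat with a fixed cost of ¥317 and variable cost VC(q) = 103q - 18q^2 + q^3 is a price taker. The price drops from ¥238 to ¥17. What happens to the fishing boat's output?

Output falls from 15 to 0 (the firm shuts down)

AVC = 103 - 18q + q^2, minimized at q = 9 where min AVC = ¥22. MC = 103 - 36q + 3q^2.
With P = ¥238 above the shutdown price, P = MC gives q = 15.
At P = ¥17 < min AVC = ¥22, price no longer covers variable cost at any output, so the firm shuts down: q = 0.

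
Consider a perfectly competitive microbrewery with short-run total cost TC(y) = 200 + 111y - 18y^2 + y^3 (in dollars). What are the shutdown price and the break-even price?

Shutdown price = min AVC. AVC = 111 - 18y + y^2, with vertex at y = 9 and minimum $30.
ATC = 200/y + 111 - 18y + y^2. Setting dATC/dy = −200/y^2 − 18 + 2y = 0 gives y = 10 (since 2·10^3 − 18·10^2 = 200).
min ATC = 200/10 + 111 − 18·10 + 10^2 = $51. That is the break-even price.
Between these two prices the firm operates at a loss; above $51 it earns a profit.

Shutdown price = $30; break-even price = $51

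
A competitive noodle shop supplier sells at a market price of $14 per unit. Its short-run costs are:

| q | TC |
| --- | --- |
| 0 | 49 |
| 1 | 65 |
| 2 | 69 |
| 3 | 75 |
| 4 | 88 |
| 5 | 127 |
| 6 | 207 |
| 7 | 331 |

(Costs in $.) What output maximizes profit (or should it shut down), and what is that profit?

q = 4; profit = -$32

Tabulate TR − TC: q=0: -49; q=1: -51; q=2: -41; q=3: -33; q=4: -32; q=5: -57; q=6: -123; q=7: -233.
Profit is maximized at q = 4. AVC there is 39/4 = $9.75 ≤ P, so producing beats shutting down (which would give -$49).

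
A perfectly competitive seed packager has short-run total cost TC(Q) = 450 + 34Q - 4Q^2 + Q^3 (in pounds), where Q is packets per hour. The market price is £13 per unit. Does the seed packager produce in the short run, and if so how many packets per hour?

Shut down

Strip out fixed cost: VC = 34Q - 4Q^2 + Q^3. Then AVC = 34 - 4Q + Q^2 and MC = 34 - 8Q + 3Q^2.
AVC hits its minimum where MC = AVC, at Q = 2, giving min AVC = 34 - 4·2 + 2^2 = £30.
P = £13 lies below min AVC = £30; no output level covers variable cost.
Shutting down limits the loss to fixed cost, £450.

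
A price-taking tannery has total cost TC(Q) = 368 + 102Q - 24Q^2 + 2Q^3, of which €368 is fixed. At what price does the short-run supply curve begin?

The shutdown price is the minimum of AVC. VC = 102Q - 24Q^2 + 2Q^3, so AVC = 102 - 24Q + 2Q^2.
At the minimum of AVC, MC = AVC. MC = 102 - 48Q + 6Q^2; setting MC = AVC gives 4Q^2 - 24Q = 0, so Q = 6. min AVC = 30.
For P < €30 the firm produces nothing.

€30 per unit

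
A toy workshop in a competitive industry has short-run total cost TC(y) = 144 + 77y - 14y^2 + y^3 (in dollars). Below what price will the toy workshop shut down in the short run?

The firm shuts down when price falls below the minimum of average variable cost. AVC = VC/y = 77 - 14y + y^2.
dAVC/dy = -14 + 2y = 0 gives y = 7. min AVC = 77 - 14·7 + 7^2 = 28.
So the shutdown price is $28.

$28 per unit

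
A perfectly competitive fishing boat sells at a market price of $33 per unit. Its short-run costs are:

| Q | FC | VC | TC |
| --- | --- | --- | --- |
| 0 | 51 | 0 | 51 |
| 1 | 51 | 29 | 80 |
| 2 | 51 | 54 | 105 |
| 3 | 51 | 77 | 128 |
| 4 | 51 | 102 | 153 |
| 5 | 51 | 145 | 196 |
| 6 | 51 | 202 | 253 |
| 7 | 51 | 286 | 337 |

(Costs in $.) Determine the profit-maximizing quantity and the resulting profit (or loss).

Profit at each row (π = 33Q − TC): Q=0: -51; Q=1: -47; Q=2: -39; Q=3: -29; Q=4: -21; Q=5: -31; Q=6: -55; Q=7: -106.
Profit is maximized at Q = 4. AVC there is 102/4 = $25.50 ≤ P, so producing beats shutting down (which would give -$51).

Q = 4; profit = -$21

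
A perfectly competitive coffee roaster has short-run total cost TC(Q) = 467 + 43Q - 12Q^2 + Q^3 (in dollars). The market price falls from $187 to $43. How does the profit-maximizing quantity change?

MC = 43 - 24Q + 3Q^2; the shutdown threshold is min AVC = $7 (at Q = 6).
With P = $187 above the shutdown price, P = MC gives Q = 12.
At P = $43 ≥ min AVC, set P = MC: Q = 8. The firm stays open but cuts output.

Output falls from 12 to 8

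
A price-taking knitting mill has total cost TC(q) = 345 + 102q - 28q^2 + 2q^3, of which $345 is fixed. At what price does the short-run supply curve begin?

Short-run supply begins at min AVC. From VC = 102q - 28q^2 + 2q^3, AVC = 102 - 28q + 2q^2.
dAVC/dq = -28 + 4q = 0 gives q = 7. min AVC = 102 - 28·7 + 2·7^2 = 4.
The firm shuts down for any P below $4.

$4 per unit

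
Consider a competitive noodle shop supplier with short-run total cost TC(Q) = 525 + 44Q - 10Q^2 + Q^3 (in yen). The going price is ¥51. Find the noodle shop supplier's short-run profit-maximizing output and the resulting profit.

Profit = -¥329 at Q = 7

AVC = 44 - 10Q + Q^2 has its minimum ¥19 at Q = 5; price ¥51 clears that bar, so the firm operates.
With MC = 44 - 20Q + 3Q^2, P = MC on the upward-sloping part at Q* = 7.
TR = 51·7 = 357. TC = 525 + 161 = 686. Profit = 357 − 686 = -¥329.
That loss of ¥329 beats the ¥525 the firm would lose by shutting down; producing recovers ¥196 of fixed cost.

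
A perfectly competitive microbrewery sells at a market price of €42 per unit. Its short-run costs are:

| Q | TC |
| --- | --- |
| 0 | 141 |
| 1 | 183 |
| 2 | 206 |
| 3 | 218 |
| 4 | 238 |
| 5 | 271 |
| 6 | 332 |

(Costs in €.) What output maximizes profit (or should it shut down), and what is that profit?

Q = 5; profit = -€61

Compute π = P·Q − TC at each output: Q=0: -141; Q=1: -141; Q=2: -122; Q=3: -92; Q=4: -70; Q=5: -61; Q=6: -80.
Profit is maximized at Q = 5. AVC there is 130/5 = €26 ≤ P, so producing beats shutting down (which would give -€141).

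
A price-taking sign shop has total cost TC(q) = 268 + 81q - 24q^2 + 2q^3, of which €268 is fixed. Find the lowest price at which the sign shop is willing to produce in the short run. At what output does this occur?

€9 per unit, at q = 6

Short-run supply begins at min AVC. From VC = 81q - 24q^2 + 2q^3, AVC = 81 - 24q + 2q^2.
dAVC/dq = -24 + 4q = 0 gives q = 6. min AVC = 81 - 24·6 + 2·6^2 = 9.
For P < €9 the firm produces nothing.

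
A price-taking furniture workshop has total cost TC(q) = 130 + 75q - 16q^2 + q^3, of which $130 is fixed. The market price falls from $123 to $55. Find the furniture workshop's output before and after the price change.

MC = 75 - 32q + 3q^2; the shutdown threshold is min AVC = $11 (at q = 8).
At P = $123 ≥ min AVC, set P = MC on the rising branch: q = 12.
At P = $55 ≥ min AVC, set P = MC: q = 10. The firm stays open but cuts output.

Output falls from 12 to 10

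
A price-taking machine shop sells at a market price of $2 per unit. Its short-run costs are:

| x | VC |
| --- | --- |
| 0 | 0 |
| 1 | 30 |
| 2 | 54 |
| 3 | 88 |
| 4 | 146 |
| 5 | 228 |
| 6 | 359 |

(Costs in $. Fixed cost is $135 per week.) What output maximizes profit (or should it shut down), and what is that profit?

Profit at each row (π = 2x − TC): x=0: -135; x=1: -163; x=2: -185; x=3: -217; x=4: -273; x=5: -353; x=6: -482.
Profit is highest at x = 0. Equivalently, the lowest AVC in the table is 54/2 ≈ $27 at x = 2, and P = $2 falls below it — price never covers variable cost, so the firm shuts down and loses only its fixed cost.

x = 0 (shut down); profit = -$135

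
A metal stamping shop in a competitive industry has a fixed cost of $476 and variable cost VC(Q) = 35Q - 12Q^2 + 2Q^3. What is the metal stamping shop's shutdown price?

$17 per unit

The shutdown price is the minimum of AVC. VC = 35Q - 12Q^2 + 2Q^3, so AVC = 35 - 12Q + 2Q^2.
dAVC/dQ = -12 + 4Q = 0 gives Q = 3. min AVC = 35 - 12·3 + 2·3^2 = 17.
For P < $17 the firm produces nothing.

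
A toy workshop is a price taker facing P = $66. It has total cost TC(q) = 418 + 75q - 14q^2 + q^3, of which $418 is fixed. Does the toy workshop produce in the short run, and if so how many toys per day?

Produce at q = 9

Variable cost is VC = 75q - 14q^2 + q^3, so AVC = VC/q = 75 - 14q + q^2 and MC = dTC/dq = 75 - 28q + 3q^2.
AVC hits its minimum where MC = AVC, at q = 7, giving min AVC = 75 - 14·7 + 7^2 = $26.
Because $66 ≥ $26, revenue can cover variable cost; the firm operates.
Set P = MC: 66 = 75 - 28q + 3q^2 → 9 - 28q + 3q^2 = 0. The roots are q = 1/3 and q = 9; the profit-maximizing output is on the rising part of MC, so q* = 9.
Check: AVC at q = 9 is $30 ≤ P, so revenue covers variable cost.
Profit = P·q − TC = 66·9 − 688 = -$94, a loss, but smaller than the $418 fixed cost the firm would lose by shutting down.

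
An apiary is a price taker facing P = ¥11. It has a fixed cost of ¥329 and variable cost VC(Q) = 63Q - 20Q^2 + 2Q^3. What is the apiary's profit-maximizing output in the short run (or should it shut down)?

Shut down

Strip out fixed cost: VC = 63Q - 20Q^2 + 2Q^3. Then AVC = 63 - 20Q + 2Q^2 and MC = 63 - 40Q + 6Q^2.
AVC hits its minimum where MC = AVC, at Q = 5, giving min AVC = 63 - 20·5 + 2·5^2 = ¥13.
Since P = ¥11 < min AVC = ¥13, price fails to cover variable cost at any output.
The firm minimizes its loss by shutting down and losing only its fixed cost of ¥329.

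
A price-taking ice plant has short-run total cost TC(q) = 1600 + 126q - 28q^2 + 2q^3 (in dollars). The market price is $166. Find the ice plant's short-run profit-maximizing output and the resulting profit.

AVC = 126 - 28q + 2q^2; min AVC = $28 at q = 7. Since P = $166 ≥ min AVC, the firm produces.
MC = 126 - 56q + 6q^2. Setting P = MC and taking the root on the rising branch gives q* = 10.
TR = 166·10 = 1660. TC = 1600 + 460 = 2060. Profit = 1660 − 2060 = -$400.
That loss of $400 beats the $1600 the firm would lose by shutting down; producing recovers $1200 of fixed cost.

Profit = -$400 at q = 10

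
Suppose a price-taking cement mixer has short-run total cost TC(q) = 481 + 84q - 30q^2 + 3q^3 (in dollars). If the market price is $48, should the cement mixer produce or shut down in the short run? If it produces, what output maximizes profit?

Produce at q = 6

Strip out fixed cost: VC = 84q - 30q^2 + 3q^3. Then AVC = 84 - 30q + 3q^2 and MC = 84 - 60q + 9q^2.
AVC is minimized where dAVC/dq = -30 + 6q = 0, at q = 5; min AVC = 84 - 30·5 + 3·5^2 = $9.
P = $48 exceeds min AVC = $9, so the firm stays open.
Solving P = MC: 36 - 60q + 9q^2 = 0 ⇒ q = 2/3 or 6. On the upward-sloping branch, q* = 6.
Check: AVC at q = 6 is $12 ≤ P, so revenue covers variable cost.
Profit = P·q − TC = 48·6 − 553 = -$265, a loss, but smaller than the $481 fixed cost the firm would lose by shutting down.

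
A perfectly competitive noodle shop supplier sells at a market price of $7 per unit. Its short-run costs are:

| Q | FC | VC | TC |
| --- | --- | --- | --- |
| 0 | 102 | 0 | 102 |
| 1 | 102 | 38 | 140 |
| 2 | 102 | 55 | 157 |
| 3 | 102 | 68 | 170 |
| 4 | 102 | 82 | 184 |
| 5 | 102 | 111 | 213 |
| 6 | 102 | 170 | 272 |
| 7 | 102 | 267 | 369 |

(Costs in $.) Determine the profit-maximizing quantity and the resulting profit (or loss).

Tabulate TR − TC: Q=0: -102; Q=1: -133; Q=2: -143; Q=3: -149; Q=4: -156; Q=5: -178; Q=6: -230; Q=7: -320.
Profit is highest at Q = 0. Equivalently, the lowest AVC in the table is 82/4 ≈ $20.50 at Q = 4, and P = $7 falls below it — price never covers variable cost, so the firm shuts down and loses only its fixed cost.

Q = 0 (shut down); profit = -$102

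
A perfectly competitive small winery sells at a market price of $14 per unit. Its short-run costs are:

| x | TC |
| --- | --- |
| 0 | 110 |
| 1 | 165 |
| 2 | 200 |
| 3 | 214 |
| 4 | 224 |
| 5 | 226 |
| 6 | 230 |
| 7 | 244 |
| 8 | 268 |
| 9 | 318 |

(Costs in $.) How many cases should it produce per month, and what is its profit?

x = 0 (shut down); profit = -$110

Profit at each row (π = 14x − TC): x=0: -110; x=1: -151; x=2: -172; x=3: -172; x=4: -168; x=5: -156; x=6: -146; x=7: -146; x=8: -156; x=9: -192.
Profit is highest at x = 0. Equivalently, the lowest AVC in the table is 134/7 ≈ $19.14 at x = 7, and P = $14 falls below it — price never covers variable cost, so the firm shuts down and loses only its fixed cost.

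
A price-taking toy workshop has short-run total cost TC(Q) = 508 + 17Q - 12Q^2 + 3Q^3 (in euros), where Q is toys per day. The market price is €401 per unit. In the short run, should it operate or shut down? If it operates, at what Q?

From TC, MC = TC'(Q) = 17 - 24Q + 9Q^2 and AVC = VC/Q = 17 - 12Q + 3Q^2.
AVC is minimized where dAVC/dQ = -12 + 6Q = 0, at Q = 2; min AVC = 17 - 12·2 + 3·2^2 = €5.
Since P = €401 ≥ min AVC = €5, price covers variable cost and the firm should produce.
Set P = MC: 401 = 17 - 24Q + 9Q^2 → -384 - 24Q + 9Q^2 = 0. The roots are Q = -16/3 and Q = 8; the profit-maximizing output is on the rising part of MC, so Q* = 8.
Check: AVC at Q = 8 is €113 ≤ P, so revenue covers variable cost.
Profit = P·Q − TC = 401·8 − 1412 = €1796.

Produce at Q = 8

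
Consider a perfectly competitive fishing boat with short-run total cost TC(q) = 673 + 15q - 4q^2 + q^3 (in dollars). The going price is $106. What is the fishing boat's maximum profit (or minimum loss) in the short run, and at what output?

AVC = 15 - 4q + q^2 has its minimum $11 at q = 2; price $106 clears that bar, so the firm operates.
With MC = 15 - 8q + 3q^2, P = MC on the upward-sloping part at q* = 7.
TR = 106·7 = 742. TC = 673 + 252 = 925. Profit = 742 − 925 = -$183.
Shutting down would mean losing the fixed cost of $673, so operating at a loss of $183 is better by $490.

Profit = -$183 at q = 7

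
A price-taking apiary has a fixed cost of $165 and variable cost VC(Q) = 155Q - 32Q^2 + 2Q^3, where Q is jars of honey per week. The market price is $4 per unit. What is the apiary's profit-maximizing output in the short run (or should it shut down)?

Strip out fixed cost: VC = 155Q - 32Q^2 + 2Q^3. Then AVC = 155 - 32Q + 2Q^2 and MC = 155 - 64Q + 6Q^2.
The AVC parabola has its vertex at Q = 32/4 = 8, where AVC = 155 - 32·8 + 2·8^2 = $27.
With P < min AVC ($4 < $27), every unit sold adds to the loss.
Shutting down limits the loss to fixed cost, $165.

Shut down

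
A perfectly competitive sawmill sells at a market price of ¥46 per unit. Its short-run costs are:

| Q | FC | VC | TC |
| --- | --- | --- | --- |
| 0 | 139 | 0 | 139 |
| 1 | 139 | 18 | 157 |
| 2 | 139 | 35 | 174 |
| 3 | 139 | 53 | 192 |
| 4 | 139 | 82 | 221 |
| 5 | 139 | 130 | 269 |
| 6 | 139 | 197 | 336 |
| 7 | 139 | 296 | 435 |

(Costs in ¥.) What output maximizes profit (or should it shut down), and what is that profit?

Compute π = P·Q − TC at each output: Q=0: -139; Q=1: -111; Q=2: -82; Q=3: -54; Q=4: -37; Q=5: -39; Q=6: -60; Q=7: -113.
Profit is maximized at Q = 4. AVC there is 82/4 = ¥20.50 ≤ P, so producing beats shutting down (which would give -¥139).

Q = 4; profit = -¥37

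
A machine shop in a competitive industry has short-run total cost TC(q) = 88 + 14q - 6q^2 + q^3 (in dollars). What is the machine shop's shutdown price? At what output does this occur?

$5 per unit, at q = 3

The shutdown price is the minimum of AVC. VC = 14q - 6q^2 + q^3, so AVC = 14 - 6q + q^2.
dAVC/dq = -6 + 2q = 0 gives q = 3. min AVC = 14 - 6·3 + 3^2 = 5.
So the shutdown price is $5.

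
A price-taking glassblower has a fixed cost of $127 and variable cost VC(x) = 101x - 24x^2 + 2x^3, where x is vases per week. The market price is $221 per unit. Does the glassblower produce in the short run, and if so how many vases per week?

Produce at x = 10

Strip out fixed cost: VC = 101x - 24x^2 + 2x^3. Then AVC = 101 - 24x + 2x^2 and MC = 101 - 48x + 6x^2.
The AVC parabola has its vertex at x = 24/4 = 6, where AVC = 101 - 24·6 + 2·6^2 = $29.
Because $221 ≥ $29, revenue can cover variable cost; the firm operates.
Set P = MC: 221 = 101 - 48x + 6x^2 → -120 - 48x + 6x^2 = 0. The roots are x = -2 and x = 10; the profit-maximizing output is on the rising part of MC, so x* = 10.
Check: AVC at x = 10 is $61 ≤ P, so revenue covers variable cost.
Profit = P·x − TC = 221·10 − 737 = $1473.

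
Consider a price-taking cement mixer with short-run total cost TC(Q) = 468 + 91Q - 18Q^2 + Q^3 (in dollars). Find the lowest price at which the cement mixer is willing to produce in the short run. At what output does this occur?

The shutdown price is the minimum of AVC. VC = 91Q - 18Q^2 + Q^3, so AVC = 91 - 18Q + Q^2.
dAVC/dQ = -18 + 2Q = 0 gives Q = 9. min AVC = 91 - 18·9 + 9^2 = 10.
For P < $10 the firm produces nothing.

$10 per unit, at Q = 9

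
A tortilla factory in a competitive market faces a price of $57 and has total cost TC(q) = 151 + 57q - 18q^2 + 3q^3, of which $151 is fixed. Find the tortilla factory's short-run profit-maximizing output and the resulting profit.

Profit = -$55 at q = 4

AVC = 57 - 18q + 3q^2 has its minimum $30 at q = 3; price $57 clears that bar, so the firm operates.
MC = 57 - 36q + 9q^2. Setting P = MC and taking the root on the rising branch gives q* = 4.
TR = 57·4 = 228. TC = 151 + 132 = 283. Profit = 228 − 283 = -$55.
By producing, the firm covers all variable cost plus $96 of fixed cost; shutting down would lose the full $151.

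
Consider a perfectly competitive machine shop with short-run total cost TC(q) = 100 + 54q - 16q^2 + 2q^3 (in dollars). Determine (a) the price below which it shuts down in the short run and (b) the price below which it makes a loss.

Shutdown price = $22; break-even price = $44

AVC = 54 - 16q + 2q^2; minimized at q = 4, giving min AVC = $22. That is the shutdown price.
ATC = 100/q + 54 - 16q + 2q^2. Setting dATC/dq = −100/q^2 − 16 + 4q = 0 gives q = 5 (since 4·5^3 − 16·5^2 = 100).
min ATC = 100/5 + 54 − 16·5 + 2·5^2 = $44. That is the break-even price.
For $22 ≤ P < $44 the firm produces at a loss; below $22 it shuts down.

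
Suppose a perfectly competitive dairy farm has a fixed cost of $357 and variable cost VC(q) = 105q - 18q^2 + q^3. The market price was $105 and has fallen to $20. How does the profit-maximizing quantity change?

MC = 105 - 36q + 3q^2; the shutdown threshold is min AVC = $24 (at q = 9).
At P = $105 ≥ min AVC, set P = MC on the rising branch: q = 12.
At P = $20 < min AVC = $24, price no longer covers variable cost at any output, so the firm shuts down: q = 0.

Output falls from 12 to 0 (the firm shuts down)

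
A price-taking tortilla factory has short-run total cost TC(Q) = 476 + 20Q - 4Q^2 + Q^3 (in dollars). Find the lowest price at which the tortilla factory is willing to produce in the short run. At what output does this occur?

$16 per unit, at Q = 2

The shutdown price is the minimum of AVC. VC = 20Q - 4Q^2 + Q^3, so AVC = 20 - 4Q + Q^2.
At the minimum of AVC, MC = AVC. MC = 20 - 8Q + 3Q^2; setting MC = AVC gives 2Q^2 - 4Q = 0, so Q = 2. min AVC = 16.
So the shutdown price is $16.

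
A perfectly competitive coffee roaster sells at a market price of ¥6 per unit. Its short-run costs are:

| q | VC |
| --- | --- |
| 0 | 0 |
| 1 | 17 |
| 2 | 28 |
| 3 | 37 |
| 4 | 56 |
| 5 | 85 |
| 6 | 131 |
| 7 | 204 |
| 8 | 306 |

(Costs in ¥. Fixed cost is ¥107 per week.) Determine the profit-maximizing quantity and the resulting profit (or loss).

Tabulate TR − TC: q=0: -107; q=1: -118; q=2: -123; q=3: -126; q=4: -139; q=5: -162; q=6: -202; q=7: -269; q=8: -365.
Profit is highest at q = 0. Equivalently, the lowest AVC in the table is 37/3 ≈ ¥12.33 at q = 3, and P = ¥6 falls below it — price never covers variable cost, so the firm shuts down and loses only its fixed cost.

q = 0 (shut down); profit = -¥107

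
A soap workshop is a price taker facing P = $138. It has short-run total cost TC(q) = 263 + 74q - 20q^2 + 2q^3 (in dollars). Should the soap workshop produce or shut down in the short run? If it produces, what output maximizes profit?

Produce at q = 8

Strip out fixed cost: VC = 74q - 20q^2 + 2q^3. Then AVC = 74 - 20q + 2q^2 and MC = 74 - 40q + 6q^2.
AVC hits its minimum where MC = AVC, at q = 5, giving min AVC = 74 - 20·5 + 2·5^2 = $24.
P = $138 exceeds min AVC = $24, so the firm stays open.
P = MC gives -64 - 40q + 6q^2 = 0, with roots -4/3 and 8. Take the larger (rising MC): q* = 8.
Check: AVC at q = 8 is $42 ≤ P, so revenue covers variable cost.
Profit = P·q − TC = 138·8 − 599 = $505.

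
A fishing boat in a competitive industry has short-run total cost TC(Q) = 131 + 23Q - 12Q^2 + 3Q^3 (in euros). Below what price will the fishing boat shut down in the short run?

The shutdown price is the minimum of AVC. VC = 23Q - 12Q^2 + 3Q^3, so AVC = 23 - 12Q + 3Q^2.
dAVC/dQ = -12 + 6Q = 0 gives Q = 2. min AVC = 23 - 12·2 + 3·2^2 = 11.
So the shutdown price is €11.

€11 per unit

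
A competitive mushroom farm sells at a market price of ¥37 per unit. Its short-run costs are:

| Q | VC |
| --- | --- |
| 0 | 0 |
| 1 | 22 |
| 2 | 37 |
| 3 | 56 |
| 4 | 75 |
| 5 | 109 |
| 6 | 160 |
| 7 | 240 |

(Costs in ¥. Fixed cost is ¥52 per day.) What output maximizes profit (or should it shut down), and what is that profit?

Q = 5; profit = ¥24

Profit at each row (π = 37Q − TC): Q=0: -52; Q=1: -37; Q=2: -15; Q=3: 3; Q=4: 21; Q=5: 24; Q=6: 10; Q=7: -33.
Profit is maximized at Q = 5. AVC there is 109/5 = ¥21.80 ≤ P, so producing beats shutting down (which would give -¥52).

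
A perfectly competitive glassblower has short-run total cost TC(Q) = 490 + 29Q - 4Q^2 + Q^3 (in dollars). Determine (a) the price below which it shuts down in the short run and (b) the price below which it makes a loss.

Shutdown price = $25; break-even price = $120

Shutdown price = min AVC. AVC = 29 - 4Q + Q^2, with vertex at Q = 2 and minimum $25.
ATC = 490/Q + 29 - 4Q + Q^2. Setting dATC/dQ = −490/Q^2 − 4 + 2Q = 0 gives Q = 7 (since 2·7^3 − 4·7^2 = 490).
min ATC = 490/7 + 29 − 4·7 + 7^2 = $120. That is the break-even price.
For $25 ≤ P < $120 the firm produces at a loss; below $25 it shuts down.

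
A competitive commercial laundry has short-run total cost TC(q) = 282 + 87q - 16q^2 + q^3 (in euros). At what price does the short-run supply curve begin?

Short-run supply begins at min AVC. From VC = 87q - 16q^2 + q^3, AVC = 87 - 16q + q^2.
dAVC/dq = -16 + 2q = 0 gives q = 8. min AVC = 87 - 16·8 + 8^2 = 23.
The firm shuts down for any P below €23.

€23 per unit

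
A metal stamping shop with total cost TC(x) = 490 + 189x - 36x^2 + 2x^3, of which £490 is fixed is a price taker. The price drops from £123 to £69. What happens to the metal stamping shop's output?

Output falls from 11 to 10

AVC = 189 - 36x + 2x^2, minimized at x = 9 where min AVC = £27. MC = 189 - 72x + 6x^2.
At P = £123 ≥ min AVC, set P = MC on the rising branch: x = 11.
At P = £69 ≥ min AVC, set P = MC: x = 10. The firm stays open but cuts output.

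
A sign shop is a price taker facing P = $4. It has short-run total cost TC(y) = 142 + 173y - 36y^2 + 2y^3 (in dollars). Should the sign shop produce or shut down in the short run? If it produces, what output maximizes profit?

Strip out fixed cost: VC = 173y - 36y^2 + 2y^3. Then AVC = 173 - 36y + 2y^2 and MC = 173 - 72y + 6y^2.
AVC hits its minimum where MC = AVC, at y = 9, giving min AVC = 173 - 36·9 + 2·9^2 = $11.
P = $4 lies below min AVC = $11; no output level covers variable cost.
The firm minimizes its loss by shutting down and losing only its fixed cost of $142.

Shut down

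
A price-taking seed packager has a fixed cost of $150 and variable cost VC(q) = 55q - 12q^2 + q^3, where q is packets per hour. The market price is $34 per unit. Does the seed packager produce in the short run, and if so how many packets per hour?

Variable cost is VC = 55q - 12q^2 + q^3, so AVC = VC/q = 55 - 12q + q^2 and MC = dTC/dq = 55 - 24q + 3q^2.
AVC hits its minimum where MC = AVC, at q = 6, giving min AVC = 55 - 12·6 + 6^2 = $19.
P = $34 exceeds min AVC = $19, so the firm stays open.
P = MC gives 21 - 24q + 3q^2 = 0, with roots 1 and 7. Take the larger (rising MC): q* = 7.
Check: AVC at q = 7 is $20 ≤ P, so revenue covers variable cost.
Profit = P·q − TC = 34·7 − 290 = -$52, a loss, but smaller than the $150 fixed cost the firm would lose by shutting down.

Produce at q = 7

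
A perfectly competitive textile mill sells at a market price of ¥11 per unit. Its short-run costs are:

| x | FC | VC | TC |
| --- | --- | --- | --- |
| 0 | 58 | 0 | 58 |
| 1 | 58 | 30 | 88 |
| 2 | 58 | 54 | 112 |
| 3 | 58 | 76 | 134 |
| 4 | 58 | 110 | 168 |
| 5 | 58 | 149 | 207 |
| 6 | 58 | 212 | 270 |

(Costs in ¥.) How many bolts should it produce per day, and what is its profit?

x = 0 (shut down); profit = -¥58

Compute π = P·x − TC at each output: x=0: -58; x=1: -77; x=2: -90; x=3: -101; x=4: -124; x=5: -152; x=6: -204.
Profit is highest at x = 0. Equivalently, the lowest AVC in the table is 76/3 ≈ ¥25.33 at x = 3, and P = ¥11 falls below it — price never covers variable cost, so the firm shuts down and loses only its fixed cost.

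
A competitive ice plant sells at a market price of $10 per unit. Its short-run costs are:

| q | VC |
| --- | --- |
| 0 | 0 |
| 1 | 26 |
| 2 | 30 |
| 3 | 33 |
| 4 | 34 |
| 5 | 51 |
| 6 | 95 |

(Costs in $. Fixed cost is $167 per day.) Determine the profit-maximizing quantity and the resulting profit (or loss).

q = 4; profit = -$161

Profit at each row (π = 10q − TC): q=0: -167; q=1: -183; q=2: -177; q=3: -170; q=4: -161; q=5: -168; q=6: -202.
Profit is maximized at q = 4. AVC there is 34/4 = $8.50 ≤ P, so producing beats shutting down (which would give -$167).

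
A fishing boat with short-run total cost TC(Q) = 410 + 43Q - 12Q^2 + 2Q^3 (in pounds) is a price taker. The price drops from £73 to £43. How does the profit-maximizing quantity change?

Output falls from 5 to 4

MC = 43 - 24Q + 6Q^2; the shutdown threshold is min AVC = £25 (at Q = 3).
With P = £73 above the shutdown price, P = MC gives Q = 5.
At P = £43 ≥ min AVC, set P = MC: Q = 4. The firm stays open but cuts output.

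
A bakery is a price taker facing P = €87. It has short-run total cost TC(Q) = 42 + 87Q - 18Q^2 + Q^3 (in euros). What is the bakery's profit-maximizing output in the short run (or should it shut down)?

Strip out fixed cost: VC = 87Q - 18Q^2 + Q^3. Then AVC = 87 - 18Q + Q^2 and MC = 87 - 36Q + 3Q^2.
AVC is minimized where dAVC/dQ = -18 + 2Q = 0, at Q = 9; min AVC = 87 - 18·9 + 9^2 = €6.
Since P = €87 ≥ min AVC = €6, price covers variable cost and the firm should produce.
Solving P = MC: -36Q + 3Q^2 = 0 ⇒ Q = 0 or 12. On the upward-sloping branch, Q* = 12.
Check: AVC at Q = 12 is €15 ≤ P, so revenue covers variable cost.
Profit = P·Q − TC = 87·12 − 222 = €822.

Produce at Q = 12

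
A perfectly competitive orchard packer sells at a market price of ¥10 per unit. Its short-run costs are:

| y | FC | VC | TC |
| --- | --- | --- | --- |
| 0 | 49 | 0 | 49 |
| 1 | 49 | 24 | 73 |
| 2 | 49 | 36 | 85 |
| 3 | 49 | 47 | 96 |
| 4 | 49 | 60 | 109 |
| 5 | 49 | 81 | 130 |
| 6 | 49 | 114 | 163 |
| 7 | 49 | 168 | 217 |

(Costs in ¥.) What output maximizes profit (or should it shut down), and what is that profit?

y = 0 (shut down); profit = -¥49

Compute π = P·y − TC at each output: y=0: -49; y=1: -63; y=2: -65; y=3: -66; y=4: -69; y=5: -80; y=6: -103; y=7: -147.
Profit is highest at y = 0. Equivalently, the lowest AVC in the table is 60/4 ≈ ¥15 at y = 4, and P = ¥10 falls below it — price never covers variable cost, so the firm shuts down and loses only its fixed cost.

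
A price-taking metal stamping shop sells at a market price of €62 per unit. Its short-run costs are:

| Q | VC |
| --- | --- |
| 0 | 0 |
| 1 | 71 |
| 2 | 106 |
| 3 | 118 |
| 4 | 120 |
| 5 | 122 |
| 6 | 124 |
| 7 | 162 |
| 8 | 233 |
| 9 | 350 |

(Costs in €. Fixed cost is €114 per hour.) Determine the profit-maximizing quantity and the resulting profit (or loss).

Q = 7; profit = €158

Compute π = P·Q − TC at each output: Q=0: -114; Q=1: -123; Q=2: -96; Q=3: -46; Q=4: 14; Q=5: 74; Q=6: 134; Q=7: 158; Q=8: 149; Q=9: 94.
Profit is maximized at Q = 7. AVC there is 162/7 = €23.14 ≤ P, so producing beats shutting down (which would give -€114).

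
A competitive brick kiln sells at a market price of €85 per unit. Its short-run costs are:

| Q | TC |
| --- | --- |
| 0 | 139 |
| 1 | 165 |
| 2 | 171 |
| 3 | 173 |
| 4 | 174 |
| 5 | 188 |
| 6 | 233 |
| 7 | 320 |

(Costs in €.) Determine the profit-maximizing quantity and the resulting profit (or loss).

Q = 6; profit = €277

Profit at each row (π = 85Q − TC): Q=0: -139; Q=1: -80; Q=2: -1; Q=3: 82; Q=4: 166; Q=5: 237; Q=6: 277; Q=7: 275.
Profit is maximized at Q = 6. AVC there is 94/6 = €15.67 ≤ P, so producing beats shutting down (which would give -€139).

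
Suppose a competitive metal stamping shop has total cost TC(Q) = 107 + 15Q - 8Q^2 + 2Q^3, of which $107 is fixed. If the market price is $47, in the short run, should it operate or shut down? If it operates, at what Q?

Produce at Q = 4

From TC, MC = TC'(Q) = 15 - 16Q + 6Q^2 and AVC = VC/Q = 15 - 8Q + 2Q^2.
AVC is minimized where dAVC/dQ = -8 + 4Q = 0, at Q = 2; min AVC = 15 - 8·2 + 2·2^2 = $7.
Because $47 ≥ $7, revenue can cover variable cost; the firm operates.
Solving P = MC: -32 - 16Q + 6Q^2 = 0 ⇒ Q = -4/3 or 4. On the upward-sloping branch, Q* = 4.
Check: AVC at Q = 4 is $15 ≤ P, so revenue covers variable cost.
Profit = P·Q − TC = 47·4 − 167 = $21.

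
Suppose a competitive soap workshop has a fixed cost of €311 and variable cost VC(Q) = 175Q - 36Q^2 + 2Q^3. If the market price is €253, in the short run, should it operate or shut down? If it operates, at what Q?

Produce at Q = 13

Variable cost is VC = 175Q - 36Q^2 + 2Q^3, so AVC = VC/Q = 175 - 36Q + 2Q^2 and MC = dTC/dQ = 175 - 72Q + 6Q^2.
The AVC parabola has its vertex at Q = 36/4 = 9, where AVC = 175 - 36·9 + 2·9^2 = €13.
Since P = €253 ≥ min AVC = €13, price covers variable cost and the firm should produce.
Solving P = MC: -78 - 72Q + 6Q^2 = 0 ⇒ Q = -1 or 13. On the upward-sloping branch, Q* = 13.
Check: AVC at Q = 13 is €45 ≤ P, so revenue covers variable cost.
Profit = P·Q − TC = 253·13 − 896 = €2393.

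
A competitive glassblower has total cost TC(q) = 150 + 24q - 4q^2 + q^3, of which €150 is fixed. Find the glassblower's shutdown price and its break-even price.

Shutdown price = €20; break-even price = €59

Shutdown price = min AVC. AVC = 24 - 4q + q^2, with vertex at q = 2 and minimum €20.
ATC = 150/q + 24 - 4q + q^2. Setting dATC/dq = −150/q^2 − 4 + 2q = 0 gives q = 5 (since 2·5^3 − 4·5^2 = 150).
min ATC = 150/5 + 24 − 4·5 + 5^2 = €59. That is the break-even price.
Between these two prices the firm operates at a loss; above €59 it earns a profit.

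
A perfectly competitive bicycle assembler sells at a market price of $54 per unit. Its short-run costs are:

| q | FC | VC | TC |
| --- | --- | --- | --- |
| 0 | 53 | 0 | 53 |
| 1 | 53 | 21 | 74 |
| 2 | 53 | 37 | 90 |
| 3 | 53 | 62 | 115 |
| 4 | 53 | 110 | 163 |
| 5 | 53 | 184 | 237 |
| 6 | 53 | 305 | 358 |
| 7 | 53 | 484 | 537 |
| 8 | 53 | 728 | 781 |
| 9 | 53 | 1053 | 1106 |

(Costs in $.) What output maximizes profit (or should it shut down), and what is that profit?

q = 4; profit = $53

Profit at each row (π = 54q − TC): q=0: -53; q=1: -20; q=2: 18; q=3: 47; q=4: 53; q=5: 33; q=6: -34; q=7: -159; q=8: -349; q=9: -620.
Profit is maximized at q = 4. AVC there is 110/4 = $27.50 ≤ P, so producing beats shutting down (which would give -$53).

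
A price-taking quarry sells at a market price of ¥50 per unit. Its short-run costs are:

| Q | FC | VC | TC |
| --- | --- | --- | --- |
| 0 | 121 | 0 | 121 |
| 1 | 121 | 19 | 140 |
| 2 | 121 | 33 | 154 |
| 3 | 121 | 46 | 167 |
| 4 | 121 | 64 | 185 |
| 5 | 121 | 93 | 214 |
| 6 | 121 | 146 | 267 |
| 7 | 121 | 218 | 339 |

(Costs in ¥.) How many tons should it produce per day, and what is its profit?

Tabulate TR − TC: Q=0: -121; Q=1: -90; Q=2: -54; Q=3: -17; Q=4: 15; Q=5: 36; Q=6: 33; Q=7: 11.
Profit is maximized at Q = 5. AVC there is 93/5 = ¥18.60 ≤ P, so producing beats shutting down (which would give -¥121).

Q = 5; profit = ¥36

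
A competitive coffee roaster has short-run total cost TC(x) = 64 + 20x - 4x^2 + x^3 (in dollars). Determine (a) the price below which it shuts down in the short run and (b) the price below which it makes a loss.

AVC = 20 - 4x + x^2; minimized at x = 2, giving min AVC = $16. That is the shutdown price.
ATC = 64/x + 20 - 4x + x^2. Setting dATC/dx = −64/x^2 − 4 + 2x = 0 gives x = 4 (since 2·4^3 − 4·4^2 = 64).
min ATC = 64/4 + 20 − 4·4 + 4^2 = $36. That is the break-even price.
Between these two prices the firm operates at a loss; above $36 it earns a profit.

Shutdown price = $16; break-even price = $36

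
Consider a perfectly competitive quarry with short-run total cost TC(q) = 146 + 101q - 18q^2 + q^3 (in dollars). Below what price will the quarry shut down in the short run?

Short-run supply begins at min AVC. From VC = 101q - 18q^2 + q^3, AVC = 101 - 18q + q^2.
At the minimum of AVC, MC = AVC. MC = 101 - 36q + 3q^2; setting MC = AVC gives 2q^2 - 18q = 0, so q = 9. min AVC = 20.
For P < $20 the firm produces nothing.

$20 per unit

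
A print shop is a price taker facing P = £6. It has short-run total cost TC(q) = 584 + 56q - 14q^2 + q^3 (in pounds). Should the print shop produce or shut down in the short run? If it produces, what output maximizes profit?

Variable cost is VC = 56q - 14q^2 + q^3, so AVC = VC/q = 56 - 14q + q^2 and MC = dTC/dq = 56 - 28q + 3q^2.
AVC is minimized where dAVC/dq = -14 + 2q = 0, at q = 7; min AVC = 56 - 14·7 + 7^2 = £7.
With P < min AVC (£6 < £7), every unit sold adds to the loss.
Best response: produce nothing and absorb the £584 fixed cost.

Shut down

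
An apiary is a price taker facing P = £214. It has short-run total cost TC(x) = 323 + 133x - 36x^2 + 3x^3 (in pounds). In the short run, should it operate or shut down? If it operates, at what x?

Variable cost is VC = 133x - 36x^2 + 3x^3, so AVC = VC/x = 133 - 36x + 3x^2 and MC = dTC/dx = 133 - 72x + 9x^2.
AVC hits its minimum where MC = AVC, at x = 6, giving min AVC = 133 - 36·6 + 3·6^2 = £25.
Since P = £214 ≥ min AVC = £25, price covers variable cost and the firm should produce.
Set P = MC: 214 = 133 - 72x + 9x^2 → -81 - 72x + 9x^2 = 0. The roots are x = -1 and x = 9; the profit-maximizing output is on the rising part of MC, so x* = 9.
Check: AVC at x = 9 is £52 ≤ P, so revenue covers variable cost.
Profit = P·x − TC = 214·9 − 791 = £1135.

Produce at x = 9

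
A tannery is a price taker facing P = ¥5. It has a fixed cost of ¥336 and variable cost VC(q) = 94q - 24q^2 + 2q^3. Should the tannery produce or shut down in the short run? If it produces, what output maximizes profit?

Shut down

From TC, MC = TC'(q) = 94 - 48q + 6q^2 and AVC = VC/q = 94 - 24q + 2q^2.
AVC hits its minimum where MC = AVC, at q = 6, giving min AVC = 94 - 24·6 + 2·6^2 = ¥22.
Since P = ¥5 < min AVC = ¥22, price fails to cover variable cost at any output.
Shutting down limits the loss to fixed cost, ¥336.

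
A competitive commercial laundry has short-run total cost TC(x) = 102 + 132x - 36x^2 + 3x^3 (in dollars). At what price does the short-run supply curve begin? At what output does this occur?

$24 per unit, at x = 6

The shutdown price is the minimum of AVC. VC = 132x - 36x^2 + 3x^3, so AVC = 132 - 36x + 3x^2.
At the minimum of AVC, MC = AVC. MC = 132 - 72x + 9x^2; setting MC = AVC gives 6x^2 - 36x = 0, so x = 6. min AVC = 24.
The firm shuts down for any P below $24.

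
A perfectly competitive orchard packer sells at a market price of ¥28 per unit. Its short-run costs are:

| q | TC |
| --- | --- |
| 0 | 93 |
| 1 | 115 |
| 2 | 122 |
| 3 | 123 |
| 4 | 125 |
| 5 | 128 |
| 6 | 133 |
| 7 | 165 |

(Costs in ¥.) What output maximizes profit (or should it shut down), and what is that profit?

q = 6; profit = ¥35

Profit at each row (π = 28q − TC): q=0: -93; q=1: -87; q=2: -66; q=3: -39; q=4: -13; q=5: 12; q=6: 35; q=7: 31.
Profit is maximized at q = 6. AVC there is 40/6 = ¥6.67 ≤ P, so producing beats shutting down (which would give -¥93).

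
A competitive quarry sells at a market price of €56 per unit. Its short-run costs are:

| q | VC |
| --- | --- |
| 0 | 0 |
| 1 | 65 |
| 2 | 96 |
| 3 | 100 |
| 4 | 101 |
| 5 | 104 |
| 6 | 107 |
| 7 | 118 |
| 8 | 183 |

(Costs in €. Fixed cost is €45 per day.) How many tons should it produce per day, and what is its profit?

q = 7; profit = €229

Tabulate TR − TC: q=0: -45; q=1: -54; q=2: -29; q=3: 23; q=4: 78; q=5: 131; q=6: 184; q=7: 229; q=8: 220.
Profit is maximized at q = 7. AVC there is 118/7 = €16.86 ≤ P, so producing beats shutting down (which would give -€45).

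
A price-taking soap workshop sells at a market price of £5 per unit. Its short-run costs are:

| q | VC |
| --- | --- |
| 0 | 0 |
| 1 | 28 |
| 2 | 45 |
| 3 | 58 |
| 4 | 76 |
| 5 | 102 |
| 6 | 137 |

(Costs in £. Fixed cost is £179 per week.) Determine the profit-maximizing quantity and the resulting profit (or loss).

q = 0 (shut down); profit = -£179

Profit at each row (π = 5q − TC): q=0: -179; q=1: -202; q=2: -214; q=3: -222; q=4: -235; q=5: -256; q=6: -286.
Profit is highest at q = 0. Equivalently, the lowest AVC in the table is 76/4 ≈ £19 at q = 4, and P = £5 falls below it — price never covers variable cost, so the firm shuts down and loses only its fixed cost.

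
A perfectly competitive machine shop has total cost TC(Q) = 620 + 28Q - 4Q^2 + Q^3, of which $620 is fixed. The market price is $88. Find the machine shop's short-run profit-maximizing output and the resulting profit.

AVC = 28 - 4Q + Q^2 has its minimum $24 at Q = 2; price $88 clears that bar, so the firm operates.
MC = 28 - 8Q + 3Q^2. Setting P = MC and taking the root on the rising branch gives Q* = 6.
TR = 88·6 = 528. TC = 620 + 240 = 860. Profit = 528 − 860 = -$332.
Shutting down would mean losing the fixed cost of $620, so operating at a loss of $332 is better by $288.

Profit = -$332 at Q = 6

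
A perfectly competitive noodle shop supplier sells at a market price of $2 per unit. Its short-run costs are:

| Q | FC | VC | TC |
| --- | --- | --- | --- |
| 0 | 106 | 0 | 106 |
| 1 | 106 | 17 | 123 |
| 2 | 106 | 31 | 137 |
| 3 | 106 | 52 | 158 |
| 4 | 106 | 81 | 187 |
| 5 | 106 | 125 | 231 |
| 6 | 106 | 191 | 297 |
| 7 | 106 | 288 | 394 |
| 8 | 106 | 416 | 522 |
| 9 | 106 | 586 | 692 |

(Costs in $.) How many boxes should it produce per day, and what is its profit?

Profit at each row (π = 2Q − TC): Q=0: -106; Q=1: -121; Q=2: -133; Q=3: -152; Q=4: -179; Q=5: -221; Q=6: -285; Q=7: -380; Q=8: -506; Q=9: -674.
Profit is highest at Q = 0. Equivalently, the lowest AVC in the table is 31/2 ≈ $15.50 at Q = 2, and P = $2 falls below it — price never covers variable cost, so the firm shuts down and loses only its fixed cost.

Q = 0 (shut down); profit = -$106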